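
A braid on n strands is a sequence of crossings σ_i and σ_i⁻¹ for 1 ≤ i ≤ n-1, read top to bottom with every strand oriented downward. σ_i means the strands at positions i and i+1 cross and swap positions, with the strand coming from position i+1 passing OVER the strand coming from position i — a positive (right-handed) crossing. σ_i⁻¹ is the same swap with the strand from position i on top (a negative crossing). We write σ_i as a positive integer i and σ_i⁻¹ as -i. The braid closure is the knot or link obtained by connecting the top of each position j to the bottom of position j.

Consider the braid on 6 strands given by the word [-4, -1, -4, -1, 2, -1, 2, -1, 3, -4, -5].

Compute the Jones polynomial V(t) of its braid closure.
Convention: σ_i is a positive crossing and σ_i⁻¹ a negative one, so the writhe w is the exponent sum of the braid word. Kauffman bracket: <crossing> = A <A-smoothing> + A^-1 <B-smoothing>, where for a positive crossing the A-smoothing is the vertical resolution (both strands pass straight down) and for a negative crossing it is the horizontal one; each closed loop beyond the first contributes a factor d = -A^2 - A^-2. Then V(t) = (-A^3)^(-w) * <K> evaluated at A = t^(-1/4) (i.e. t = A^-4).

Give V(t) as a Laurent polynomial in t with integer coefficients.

The presented braid s4^-1 s1^-1 s4^-1 s1^-1 s2 s1^-1 s2 s1^-1 s3 s4^-1 s5^-1 on 6 strands reduces by inverse Markov moves (closure unchanged at each step):
  Destabilize: the word has the form β·s5^-1 where s5^-1 occurs only as the final letter (β ∈ B_5); drop it and the last strand → 5 strands.
Reduced to β = s4^-1 s1^-1 s4^-1 s1^-1 s2 s1^-1 s2 s1^-1 s3 s4^-1 on 5 strands, 10 crossings.
Compute on β:
Braid: s4^-1 s1^-1 s4^-1 s1^-1 s2 s1^-1 s2 s1^-1 s3 s4^-1 on 5 strands, 10 crossings.
Writhe w = (#positive) - (#negative) = 3 - 7 = -4.
Enumerate smoothing states for the bracket polynomial. There are 2^10 = 1024 states.
Each crossing splits two ways (0=vertical, 1=horizontal). The state's weight is A^(#A-smoothings - #B-smoothings) * d^(loops - 1).
Tabulate the states by total A-exponent and number of loops L (A-exp: L × count):
  A^10: L=8 ×1
  A^8: L=7 ×10
  A^6: L=6 ×45
  A^4: L=5 ×118, L=7 ×2
  A^2: L=4 ×195, L=6 ×15
  A^0: L=3 ×203, L=5 ×49
  A^-2: L=2 ×123, L=4 ×85, L=6 ×2
  A^-4: L=1 ×33, L=3 ×78, L=5 ×9
  A^-6: L=2 ×29, L=4 ×16
  A^-8: L=3 ×9, L=5 ×1
  A^-10: L=4 ×1
Each group contributes A^e * Σ count * d^(L-1):
Powers of d = -A^2 - A^-2: d^2 = A^4 + 2 + A^-4; d^3 = -A^6 - 3*A^2 - 3*A^-2 - A^-6; d^4 = A^8 + 4*A^4 + 6 + 4*A^-4 + A^-8; d^5 = -A^10 - 5*A^6 - 10*A^2 - 10*A^-2 - 5*A^-6 - A^-10; d^6 = A^12 + 6*A^8 + 15*A^4 + 20 + 15*A^-4 + 6*A^-8 + A^-12; d^7 = -A^14 - 7*A^10 - 21*A^6 - 35*A^2 - 35*A^-2 - 21*A^-6 - 7*A^-10 - A^-14.
  A^10 * (d^7) = -A^24 - 7*A^20 - 21*A^16 - 35*A^12 - 35*A^8 - 21*A^4 - 7 - A^-4
  A^8 * (10*d^6) = 10*A^20 + 60*A^16 + 150*A^12 + 200*A^8 + 150*A^4 + 60 + 10*A^-4
  A^6 * (45*d^5) = -45*A^16 - 225*A^12 - 450*A^8 - 450*A^4 - 225 - 45*A^-4
  A^4 * (118*d^4 + 2*d^6) = 2*A^16 + 130*A^12 + 502*A^8 + 748*A^4 + 502 + 130*A^-4 + 2*A^-8
  A^2 * (195*d^3 + 15*d^5) = -15*A^12 - 270*A^8 - 735*A^4 - 735 - 270*A^-4 - 15*A^-8
  A^0 * (203*d^2 + 49*d^4) = 49*A^8 + 399*A^4 + 700 + 399*A^-4 + 49*A^-8
  A^-2 * (123*d + 85*d^3 + 2*d^5) = -2*A^8 - 95*A^4 - 398 - 398*A^-4 - 95*A^-8 - 2*A^-12
  A^-4 * (33 + 78*d^2 + 9*d^4) = 9*A^4 + 114 + 243*A^-4 + 114*A^-8 + 9*A^-12
  A^-6 * (29*d + 16*d^3) = -16 - 77*A^-4 - 77*A^-8 - 16*A^-12
  A^-8 * (9*d^2 + d^4) = 1 + 13*A^-4 + 24*A^-8 + 13*A^-12 + A^-16
  A^-10 * (d^3) = -A^-4 - 3*A^-8 - 3*A^-12 - A^-16
Summing the groups: <K> = -A^24 + 3*A^20 - 4*A^16 + 5*A^12 - 6*A^8 + 5*A^4 - 4 + 3*A^-4 - A^-8 + A^-12
Normalise by the writhe: (-A^3)^(-w) = (-A^3)^(4) = A^12, so f(A) = A^12 * <K> = -A^36 + 3*A^32 - 4*A^28 + 5*A^24 - 6*A^20 + 5*A^16 - 4*A^12 + 3*A^8 - A^4 + 1.
Substitute A = t^(-1/4), i.e. A^e → t^(-e/4): V(t) = 1 - t^-1 + 3*t^-2 - 4*t^-3 + 5*t^-4 - 6*t^-5 + 5*t^-6 - 4*t^-7 + 3*t^-8 - t^-9

Answer: 1 - t^-1 + 3*t^-2 - 4*t^-3 + 5*t^-4 - 6*t^-5 + 5*t^-6 - 4*t^-7 + 3*t^-8 - t^-9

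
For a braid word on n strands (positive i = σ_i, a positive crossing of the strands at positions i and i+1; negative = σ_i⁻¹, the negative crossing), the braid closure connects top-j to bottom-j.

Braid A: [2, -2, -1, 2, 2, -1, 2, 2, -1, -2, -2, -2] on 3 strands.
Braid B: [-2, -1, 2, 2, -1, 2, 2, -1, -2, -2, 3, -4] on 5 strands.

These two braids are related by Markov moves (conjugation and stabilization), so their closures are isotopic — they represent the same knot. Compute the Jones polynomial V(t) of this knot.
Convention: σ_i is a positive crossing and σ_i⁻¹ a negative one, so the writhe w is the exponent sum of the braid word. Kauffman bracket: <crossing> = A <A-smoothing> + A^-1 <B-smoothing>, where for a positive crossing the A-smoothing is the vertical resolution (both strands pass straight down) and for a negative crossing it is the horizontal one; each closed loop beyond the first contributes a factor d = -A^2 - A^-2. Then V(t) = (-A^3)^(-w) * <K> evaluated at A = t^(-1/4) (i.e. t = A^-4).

t^2 - 2*t + 4 - 4*t^-1 + 4*t^-2 - 4*t^-3 + 3*t^-4 - 2*t^-5 + t^-6

Derivation:
Markov-equivalent braids have isotopic closures, hence identical knot invariants. Strip the Markov moves from each word to reach a common short braid β, then compute V(t) once on β.
Braid A: s2 s2^-1 s1^-1 s2 s2 s1^-1 s2 s2 s1^-1 s2^-1 s2^-1 s2^-1 on 3 strands reduces by inverse Markov moves (closure unchanged at each step):
  Deconjugate: the word is γ·β·γ⁻¹ with γ = s2 (prefix) and γ⁻¹ = s2^-1 (suffix); strip both.
Reduced to β = s2^-1 s1^-1 s2 s2 s1^-1 s2 s2 s1^-1 s2^-1 s2^-1 on 3 strands, 10 crossings.
Braid B: s2^-1 s1^-1 s2 s2 s1^-1 s2 s2 s1^-1 s2^-1 s2^-1 s3 s4^-1 on 5 strands reduces by inverse Markov moves (closure unchanged at each step):
  Destabilize: the word has the form β·s4^-1 where s4^-1 occurs only as the final letter (β ∈ B_4); drop it and the last strand → 4 strands.
  Destabilize: the word has the form β·s3 where s3 occurs only as the final letter (β ∈ B_3); drop it and the last strand → 3 strands.
Reduced to β = s2^-1 s1^-1 s2 s2 s1^-1 s2 s2 s1^-1 s2^-1 s2^-1 on 3 strands, 10 crossings.
Both give the same β = s2^-1 s1^-1 s2 s2 s1^-1 s2 s2 s1^-1 s2^-1 s2^-1 on 3 strands, so one state sum suffices:
Braid: s2^-1 s1^-1 s2 s2 s1^-1 s2 s2 s1^-1 s2^-1 s2^-1 on 3 strands, 10 crossings.
Writhe w = (#positive) - (#negative) = 4 - 6 = -2.
Enumerate smoothing states for the bracket polynomial. There are 2^10 = 1024 states.
Each crossing splits two ways (0=vertical, 1=horizontal). The state's weight is A^(#A-smoothings - #B-smoothings) * d^(loops - 1).
Tabulate the states by total A-exponent and number of loops L (A-exp: L × count):
  A^10: L=5 ×1
  A^8: L=4 ×10
  A^6: L=3 ×39, L=5 ×6
  A^4: L=2 ×66, L=4 ×52, L=6 ×2
  A^2: L=1 ×45, L=3 ×124, L=5 ×41
  A^0: L=2 ×118, L=4 ×113, L=6 ×21
  A^-2: L=1 ×20, L=3 ×120, L=5 ×63, L=7 ×7
  A^-4: L=2 ×30, L=4 ×68, L=6 ×21, L=8 ×1
  A^-6: L=3 ×20, L=5 ×22, L=7 ×3
  A^-8: L=4 ×7, L=6 ×3
  A^-10: L=5 ×1
Each group contributes A^e * Σ count * d^(L-1):
Powers of d = -A^2 - A^-2: d^2 = A^4 + 2 + A^-4; d^3 = -A^6 - 3*A^2 - 3*A^-2 - A^-6; d^4 = A^8 + 4*A^4 + 6 + 4*A^-4 + A^-8; d^5 = -A^10 - 5*A^6 - 10*A^2 - 10*A^-2 - 5*A^-6 - A^-10; d^6 = A^12 + 6*A^8 + 15*A^4 + 20 + 15*A^-4 + 6*A^-8 + A^-12; d^7 = -A^14 - 7*A^10 - 21*A^6 - 35*A^2 - 35*A^-2 - 21*A^-6 - 7*A^-10 - A^-14.
  A^10 * (d^4) = A^18 + 4*A^14 + 6*A^10 + 4*A^6 + A^2
  A^8 * (10*d^3) = -10*A^14 - 30*A^10 - 30*A^6 - 10*A^2
  A^6 * (39*d^2 + 6*d^4) = 6*A^14 + 63*A^10 + 114*A^6 + 63*A^2 + 6*A^-2
  A^4 * (66*d + 52*d^3 + 2*d^5) = -2*A^14 - 62*A^10 - 242*A^6 - 242*A^2 - 62*A^-2 - 2*A^-6
  A^2 * (45 + 124*d^2 + 41*d^4) = 41*A^10 + 288*A^6 + 539*A^2 + 288*A^-2 + 41*A^-6
  A^0 * (118*d + 113*d^3 + 21*d^5) = -21*A^10 - 218*A^6 - 667*A^2 - 667*A^-2 - 218*A^-6 - 21*A^-10
  A^-2 * (20 + 120*d^2 + 63*d^4 + 7*d^6) = 7*A^10 + 105*A^6 + 477*A^2 + 778*A^-2 + 477*A^-6 + 105*A^-10 + 7*A^-14
  A^-4 * (30*d + 68*d^3 + 21*d^5 + d^7) = -A^10 - 28*A^6 - 194*A^2 - 479*A^-2 - 479*A^-6 - 194*A^-10 - 28*A^-14 - A^-18
  A^-6 * (20*d^2 + 22*d^4 + 3*d^6) = 3*A^6 + 40*A^2 + 153*A^-2 + 232*A^-6 + 153*A^-10 + 40*A^-14 + 3*A^-18
  A^-8 * (7*d^3 + 3*d^5) = -3*A^2 - 22*A^-2 - 51*A^-6 - 51*A^-10 - 22*A^-14 - 3*A^-18
  A^-10 * (d^4) = A^-2 + 4*A^-6 + 6*A^-10 + 4*A^-14 + A^-18
Summing the groups: <K> = A^18 - 2*A^14 + 3*A^10 - 4*A^6 + 4*A^2 - 4*A^-2 + 4*A^-6 - 2*A^-10 + A^-14
Normalise by the writhe: (-A^3)^(-w) = (-A^3)^(2) = A^6, so f(A) = A^6 * <K> = A^24 - 2*A^20 + 3*A^16 - 4*A^12 + 4*A^8 - 4*A^4 + 4 - 2*A^-4 + A^-8.
Substitute A = t^(-1/4), i.e. A^e → t^(-e/4): V(t) = t^2 - 2*t + 4 - 4*t^-1 + 4*t^-2 - 4*t^-3 + 3*t^-4 - 2*t^-5 + t^-6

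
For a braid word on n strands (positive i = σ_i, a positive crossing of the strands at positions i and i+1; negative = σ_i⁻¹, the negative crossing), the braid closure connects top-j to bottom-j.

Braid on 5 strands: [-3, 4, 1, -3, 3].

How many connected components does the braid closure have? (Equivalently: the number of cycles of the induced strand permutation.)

2

Derivation:
Track the strand permutation on 5 strands, starting from identity.
  step 1: s3^-1 swaps positions 3,4 -> [1 2 4 3 5]
  step 2: s4 swaps positions 4,5 -> [1 2 4 5 3]
  step 3: s1 swaps positions 1,2 -> [2 1 4 5 3]
  step 4: s3^-1 swaps positions 3,4 -> [2 1 5 4 3]
  step 5: s3 swaps positions 3,4 -> [2 1 4 5 3]
Final permutation (position -> original strand): [2 1 4 5 3]
Closure components = cycle count of this permutation = 2.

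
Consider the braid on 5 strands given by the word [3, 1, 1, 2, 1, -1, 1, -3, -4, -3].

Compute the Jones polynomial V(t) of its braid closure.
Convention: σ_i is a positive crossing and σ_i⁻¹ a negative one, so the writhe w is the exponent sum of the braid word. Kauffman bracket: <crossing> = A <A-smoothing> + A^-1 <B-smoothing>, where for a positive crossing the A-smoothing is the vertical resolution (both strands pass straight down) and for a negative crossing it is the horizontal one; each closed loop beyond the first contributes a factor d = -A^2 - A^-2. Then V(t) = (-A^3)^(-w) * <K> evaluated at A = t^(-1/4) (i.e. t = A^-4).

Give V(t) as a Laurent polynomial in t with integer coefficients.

The presented braid s3 s1 s1 s2 s1 s1^-1 s1 s3^-1 s4^-1 s3^-1 on 5 strands reduces by inverse Markov moves (closure unchanged at each step):
  Deconjugate: the word is γ·β·γ⁻¹ with γ = s3 (prefix) and γ⁻¹ = s3^-1 (suffix); strip both.
  Destabilize: the word has the form β·s4^-1 where s4^-1 occurs only as the final letter (β ∈ B_4); drop it and the last strand → 4 strands.
Reduced to β = s1 s1 s2 s1 s1^-1 s1 s3^-1 on 4 strands, 7 crossings.
Compute on β:
First cancel adjacent σ_i σ_i⁻¹ pairs (Reidemeister II — same braid, same closure): s1 s1 s2 s1 s1^-1 s1 s3^-1 → s1 s1 s2 s1 s3^-1.
Braid: s1 s1 s2 s1 s3^-1 on 4 strands, 5 crossings.
Writhe w = (#positive) - (#negative) = 4 - 1 = 3.
Enumerate smoothing states for the bracket polynomial. There are 2^5 = 32 states.
Smooth each crossing (0=||, 1=⌣⌢); contribution A^(Σ sign_k(1-2s_k)) * d^(L-1).
  state 00000: A-exp=+3, loops=4, term = A^3 * d^3
  state 00001: A-exp=+5, loops=3, term = A^5 * d^2
  state 00010: A-exp=+1, loops=3, term = A^1 * d^2
  state 00011: A-exp=+3, loops=2, term = A^3 * d^1
  state 00100: A-exp=+1, loops=3, term = A^1 * d^2
  state 00101: A-exp=+3, loops=2, term = A^3 * d^1
  state 00110: A-exp=-1, loops=2, term = A^-1 * d^1
  state 00111: A-exp=+1, loops=1, term = A^1 * d^0
  state 01000: A-exp=+1, loops=3, term = A^1 * d^2
  state 01001: A-exp=+3, loops=2, term = A^3 * d^1
  state 01010: A-exp=-1, loops=4, term = A^-1 * d^3
  state 01011: A-exp=+1, loops=3, term = A^1 * d^2
  state 01100: A-exp=-1, loops=2, term = A^-1 * d^1
  state 01101: A-exp=+1, loops=1, term = A^1 * d^0
  state 01110: A-exp=-3, loops=3, term = A^-3 * d^2
  state 01111: A-exp=-1, loops=2, term = A^-1 * d^1
  state 10000: A-exp=+1, loops=3, term = A^1 * d^2
  state 10001: A-exp=+3, loops=2, term = A^3 * d^1
  state 10010: A-exp=-1, loops=4, term = A^-1 * d^3
  state 10011: A-exp=+1, loops=3, term = A^1 * d^2
  state 10100: A-exp=-1, loops=2, term = A^-1 * d^1
  state 10101: A-exp=+1, loops=1, term = A^1 * d^0
  state 10110: A-exp=-3, loops=3, term = A^-3 * d^2
  state 10111: A-exp=-1, loops=2, term = A^-1 * d^1
  state 11000: A-exp=-1, loops=4, term = A^-1 * d^3
  state 11001: A-exp=+1, loops=3, term = A^1 * d^2
  state 11010: A-exp=-3, loops=5, term = A^-3 * d^4
  state 11011: A-exp=-1, loops=4, term = A^-1 * d^3
  state 11100: A-exp=-3, loops=3, term = A^-3 * d^2
  state 11101: A-exp=-1, loops=2, term = A^-1 * d^1
  state 11110: A-exp=-5, loops=4, term = A^-5 * d^3
  state 11111: A-exp=-3, loops=3, term = A^-3 * d^2
Collect the terms by A-exponent (count of states per loop number):
Powers of d = -A^2 - A^-2: d^2 = A^4 + 2 + A^-4; d^3 = -A^6 - 3*A^2 - 3*A^-2 - A^-6; d^4 = A^8 + 4*A^4 + 6 + 4*A^-4 + A^-8.
  A^5 * (d^2) = A^9 + 2*A^5 + A
  A^3 * (4*d + d^3) = -A^9 - 7*A^5 - 7*A - A^-3
  A^1 * (3 + 7*d^2) = 7*A^5 + 17*A + 7*A^-3
  A^-1 * (6*d + 4*d^3) = -4*A^5 - 18*A - 18*A^-3 - 4*A^-7
  A^-3 * (4*d^2 + d^4) = A^5 + 8*A + 14*A^-3 + 8*A^-7 + A^-11
  A^-5 * (d^3) = -A - 3*A^-3 - 3*A^-7 - A^-11
Summing the groups: <K> = -A^5 - A^-3 + A^-7
Normalise by the writhe: (-A^3)^(-w) = (-A^3)^(-3) = -A^-9, so f(A) = -A^-9 * <K> = A^-4 + A^-12 - A^-16.
Substitute A = t^(-1/4), i.e. A^e → t^(-e/4): V(t) = -t^4 + t^3 + t

Answer: -t^4 + t^3 + t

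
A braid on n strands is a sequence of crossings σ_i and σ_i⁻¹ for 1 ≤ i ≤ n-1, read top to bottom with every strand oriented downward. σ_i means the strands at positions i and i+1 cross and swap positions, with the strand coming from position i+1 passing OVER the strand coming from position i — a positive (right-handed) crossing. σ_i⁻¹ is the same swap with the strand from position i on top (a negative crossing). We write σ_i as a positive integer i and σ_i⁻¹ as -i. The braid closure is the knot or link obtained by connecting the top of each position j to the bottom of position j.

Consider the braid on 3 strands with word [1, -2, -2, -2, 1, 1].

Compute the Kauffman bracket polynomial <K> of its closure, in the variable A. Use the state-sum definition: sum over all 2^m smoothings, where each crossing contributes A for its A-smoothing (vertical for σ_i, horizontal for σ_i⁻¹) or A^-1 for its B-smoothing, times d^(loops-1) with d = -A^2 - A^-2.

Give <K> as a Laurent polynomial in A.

-A^12 + A^8 - A^4 + 3 - A^-4 + A^-8 - A^-12

Derivation:
Braid: s1 s2^-1 s2^-1 s2^-1 s1 s1 on 3 strands, 6 crossings.
Writhe w = (#positive) - (#negative) = 3 - 3 = 0.
State-sum expansion of <K>. There are 2^6 = 64 states.
For each crossing: s=0 is the vertical smoothing, s=1 horizontal. Crossing k contributes A^(sign_k * (1 - 2*s_k)); loop factor d = -A^2 - A^-2.
Tabulate the states by total A-exponent and number of loops L (A-exp: L × count):
  A^6: L=4 ×1
  A^4: L=3 ×6
  A^2: L=2 ×12, L=4 ×3
  A^0: L=1 ×9, L=3 ×10, L=5 ×1
  A^-2: L=2 ×12, L=4 ×3
  A^-4: L=3 ×6
  A^-6: L=4 ×1
Each group contributes A^e * Σ count * d^(L-1):
Powers of d = -A^2 - A^-2: d^2 = A^4 + 2 + A^-4; d^3 = -A^6 - 3*A^2 - 3*A^-2 - A^-6; d^4 = A^8 + 4*A^4 + 6 + 4*A^-4 + A^-8.
  A^6 * (d^3) = -A^12 - 3*A^8 - 3*A^4 - 1
  A^4 * (6*d^2) = 6*A^8 + 12*A^4 + 6
  A^2 * (12*d + 3*d^3) = -3*A^8 - 21*A^4 - 21 - 3*A^-4
  A^0 * (9 + 10*d^2 + d^4) = A^8 + 14*A^4 + 35 + 14*A^-4 + A^-8
  A^-2 * (12*d + 3*d^3) = -3*A^4 - 21 - 21*A^-4 - 3*A^-8
  A^-4 * (6*d^2) = 6 + 12*A^-4 + 6*A^-8
  A^-6 * (d^3) = -1 - 3*A^-4 - 3*A^-8 - A^-12
Summing the groups: <K> = -A^12 + A^8 - A^4 + 3 - A^-4 + A^-8 - A^-12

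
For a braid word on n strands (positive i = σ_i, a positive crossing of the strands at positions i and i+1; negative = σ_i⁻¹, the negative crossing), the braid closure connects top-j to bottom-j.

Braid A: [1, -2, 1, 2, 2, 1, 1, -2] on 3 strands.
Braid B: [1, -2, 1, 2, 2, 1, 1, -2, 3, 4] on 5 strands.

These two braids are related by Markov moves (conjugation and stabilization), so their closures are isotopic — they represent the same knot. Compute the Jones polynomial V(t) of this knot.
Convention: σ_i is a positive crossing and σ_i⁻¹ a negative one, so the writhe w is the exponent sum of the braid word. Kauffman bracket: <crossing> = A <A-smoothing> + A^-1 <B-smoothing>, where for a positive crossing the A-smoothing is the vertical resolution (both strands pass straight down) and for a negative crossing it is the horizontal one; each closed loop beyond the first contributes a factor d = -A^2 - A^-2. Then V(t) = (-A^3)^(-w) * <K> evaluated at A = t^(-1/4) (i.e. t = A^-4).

t^7 - 2*t^6 + 2*t^5 - 3*t^4 + 3*t^3 - 2*t^2 + 2*t

Derivation:
Markov-equivalent braids have isotopic closures, hence identical knot invariants. Strip the Markov moves from each word to reach a common short braid β, then compute V(t) once on β.
Braid A: s1 s2^-1 s1 s2 s2 s1 s1 s2^-1 on 3 strands has no conjugating prefix/suffix or stabilization to strip; take β = s1 s2^-1 s1 s2 s2 s1 s1 s2^-1.
Braid B: s1 s2^-1 s1 s2 s2 s1 s1 s2^-1 s3 s4 on 5 strands reduces by inverse Markov moves (closure unchanged at each step):
  Destabilize: the word has the form β·s4 where s4 occurs only as the final letter (β ∈ B_4); drop it and the last strand → 4 strands.
  Destabilize: the word has the form β·s3 where s3 occurs only as the final letter (β ∈ B_3); drop it and the last strand → 3 strands.
Reduced to β = s1 s2^-1 s1 s2 s2 s1 s1 s2^-1 on 3 strands, 8 crossings.
Both give the same β = s1 s2^-1 s1 s2 s2 s1 s1 s2^-1 on 3 strands, so one state sum suffices:
Braid: s1 s2^-1 s1 s2 s2 s1 s1 s2^-1 on 3 strands, 8 crossings.
Writhe w = (#positive) - (#negative) = 6 - 2 = 4.
State-sum expansion of <K>. There are 2^8 = 256 states.
For each crossing: s=0 is the vertical smoothing, s=1 horizontal. Crossing k contributes A^(sign_k * (1 - 2*s_k)); loop factor d = -A^2 - A^-2.
Tabulate the states by total A-exponent and number of loops L (A-exp: L × count):
  A^8: L=3 ×1
  A^6: L=2 ×6, L=4 ×2
  A^4: L=1 ×11, L=3 ×16, L=5 ×1
  A^2: L=2 ×47, L=4 ×9
  A^0: L=1 ×26, L=3 ×43, L=5 ×1
  A^-2: L=2 ×41, L=4 ×15
  A^-4: L=3 ×26, L=5 ×2
  A^-6: L=4 ×8
  A^-8: L=5 ×1
Each group contributes A^e * Σ count * d^(L-1):
Powers of d = -A^2 - A^-2: d^2 = A^4 + 2 + A^-4; d^3 = -A^6 - 3*A^2 - 3*A^-2 - A^-6; d^4 = A^8 + 4*A^4 + 6 + 4*A^-4 + A^-8.
  A^8 * (d^2) = A^12 + 2*A^8 + A^4
  A^6 * (6*d + 2*d^3) = -2*A^12 - 12*A^8 - 12*A^4 - 2
  A^4 * (11 + 16*d^2 + d^4) = A^12 + 20*A^8 + 49*A^4 + 20 + A^-4
  A^2 * (47*d + 9*d^3) = -9*A^8 - 74*A^4 - 74 - 9*A^-4
  A^0 * (26 + 43*d^2 + d^4) = A^8 + 47*A^4 + 118 + 47*A^-4 + A^-8
  A^-2 * (41*d + 15*d^3) = -15*A^4 - 86 - 86*A^-4 - 15*A^-8
  A^-4 * (26*d^2 + 2*d^4) = 2*A^4 + 34 + 64*A^-4 + 34*A^-8 + 2*A^-12
  A^-6 * (8*d^3) = -8 - 24*A^-4 - 24*A^-8 - 8*A^-12
  A^-8 * (d^4) = 1 + 4*A^-4 + 6*A^-8 + 4*A^-12 + A^-16
Summing the groups: <K> = 2*A^8 - 2*A^4 + 3 - 3*A^-4 + 2*A^-8 - 2*A^-12 + A^-16
Normalise by the writhe: (-A^3)^(-w) = (-A^3)^(-4) = A^-12, so f(A) = A^-12 * <K> = 2*A^-4 - 2*A^-8 + 3*A^-12 - 3*A^-16 + 2*A^-20 - 2*A^-24 + A^-28.
Substitute A = t^(-1/4), i.e. A^e → t^(-e/4): V(t) = t^7 - 2*t^6 + 2*t^5 - 3*t^4 + 3*t^3 - 2*t^2 + 2*t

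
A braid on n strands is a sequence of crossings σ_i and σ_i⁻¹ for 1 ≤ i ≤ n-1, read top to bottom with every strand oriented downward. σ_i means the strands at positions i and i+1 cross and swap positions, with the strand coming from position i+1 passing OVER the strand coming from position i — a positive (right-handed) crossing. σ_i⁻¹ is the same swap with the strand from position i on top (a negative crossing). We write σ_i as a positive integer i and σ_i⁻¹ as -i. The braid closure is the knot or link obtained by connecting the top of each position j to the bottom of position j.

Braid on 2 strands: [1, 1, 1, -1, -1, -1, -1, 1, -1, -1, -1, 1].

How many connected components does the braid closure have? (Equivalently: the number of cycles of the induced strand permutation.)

Track the strand permutation on 2 strands, starting from identity.
  step 1: s1 swaps positions 1,2 -> [2 1]
  step 2: s1 swaps positions 1,2 -> [1 2]
  step 3: s1 swaps positions 1,2 -> [2 1]
  step 4: s1^-1 swaps positions 1,2 -> [1 2]
  step 5: s1^-1 swaps positions 1,2 -> [2 1]
  step 6: s1^-1 swaps positions 1,2 -> [1 2]
  step 7: s1^-1 swaps positions 1,2 -> [2 1]
  step 8: s1 swaps positions 1,2 -> [1 2]
  step 9: s1^-1 swaps positions 1,2 -> [2 1]
  step 10: s1^-1 swaps positions 1,2 -> [1 2]
  step 11: s1^-1 swaps positions 1,2 -> [2 1]
  step 12: s1 swaps positions 1,2 -> [1 2]
Final permutation (position -> original strand): [1 2]
Closure components = cycle count of this permutation = 2.

Answer: 2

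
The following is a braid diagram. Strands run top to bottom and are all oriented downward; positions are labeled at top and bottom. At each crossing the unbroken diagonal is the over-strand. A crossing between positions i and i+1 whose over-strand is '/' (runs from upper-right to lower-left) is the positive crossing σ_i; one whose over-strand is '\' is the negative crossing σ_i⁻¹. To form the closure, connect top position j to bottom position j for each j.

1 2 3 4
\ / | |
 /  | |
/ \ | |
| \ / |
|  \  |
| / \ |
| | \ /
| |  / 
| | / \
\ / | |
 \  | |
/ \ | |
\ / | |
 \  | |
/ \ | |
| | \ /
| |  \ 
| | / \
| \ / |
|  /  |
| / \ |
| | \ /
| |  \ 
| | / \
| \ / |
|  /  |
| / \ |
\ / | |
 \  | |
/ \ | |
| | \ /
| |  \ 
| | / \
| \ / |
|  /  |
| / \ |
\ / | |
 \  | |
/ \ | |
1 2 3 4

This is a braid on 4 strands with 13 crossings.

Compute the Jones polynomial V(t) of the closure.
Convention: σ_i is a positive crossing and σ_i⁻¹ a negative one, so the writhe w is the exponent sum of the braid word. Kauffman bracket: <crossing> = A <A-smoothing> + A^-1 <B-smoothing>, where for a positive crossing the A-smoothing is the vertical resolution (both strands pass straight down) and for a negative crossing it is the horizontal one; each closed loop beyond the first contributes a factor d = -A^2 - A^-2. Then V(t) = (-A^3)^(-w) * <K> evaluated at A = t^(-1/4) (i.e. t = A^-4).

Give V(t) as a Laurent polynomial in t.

t - 1 + 2*t^-1 - 3*t^-2 + 3*t^-3 - 2*t^-4 + 2*t^-5 - t^-6

Derivation:
Reading the diagram top to bottom ('/'-over between positions i,i+1 = s_i, '\'-over = s_i^-1): braid word = s1 s2^-1 s3 s1^-1 s1^-1 s3^-1 s2 s3^-1 s2 s1^-1 s3^-1 s2 s1^-1.
The presented braid s1 s2^-1 s3 s1^-1 s1^-1 s3^-1 s2 s3^-1 s2 s1^-1 s3^-1 s2 s1^-1 on 4 strands reduces by inverse Markov moves (closure unchanged at each step):
  Deconjugate: the word is γ·β·γ⁻¹ with γ = s1 (prefix) and γ⁻¹ = s1^-1 (suffix); strip both.
  Deconjugate: the word is γ·β·γ⁻¹ with γ = s2^-1 s3 (prefix) and γ⁻¹ = s3^-1 s2 (suffix); strip both.
Reduced to β = s1^-1 s1^-1 s3^-1 s2 s3^-1 s2 s1^-1 on 4 strands, 7 crossings.
Compute on β:
Braid: s1^-1 s1^-1 s3^-1 s2 s3^-1 s2 s1^-1 on 4 strands, 7 crossings.
Writhe w = (#positive) - (#negative) = 2 - 5 = -3.
State-sum expansion of <K>. There are 2^7 = 128 states.
Each crossing splits two ways (0=vertical, 1=horizontal). The state's weight is A^(#A-smoothings - #B-smoothings) * d^(loops - 1).
Tabulate the states by total A-exponent and number of loops L (A-exp: L × count):
  A^7: L=5 ×1
  A^5: L=4 ×7
  A^3: L=3 ×20, L=5 ×1
  A^1: L=2 ×27, L=4 ×8
  A^-1: L=1 ×15, L=3 ×19, L=5 ×1
  A^-3: L=2 ×17, L=4 ×4
  A^-5: L=3 ×7
  A^-7: L=4 ×1
Each group contributes A^e * Σ count * d^(L-1):
Powers of d = -A^2 - A^-2: d^2 = A^4 + 2 + A^-4; d^3 = -A^6 - 3*A^2 - 3*A^-2 - A^-6; d^4 = A^8 + 4*A^4 + 6 + 4*A^-4 + A^-8.
  A^7 * (d^4) = A^15 + 4*A^11 + 6*A^7 + 4*A^3 + A^-1
  A^5 * (7*d^3) = -7*A^11 - 21*A^7 - 21*A^3 - 7*A^-1
  A^3 * (20*d^2 + d^4) = A^11 + 24*A^7 + 46*A^3 + 24*A^-1 + A^-5
  A^1 * (27*d + 8*d^3) = -8*A^7 - 51*A^3 - 51*A^-1 - 8*A^-5
  A^-1 * (15 + 19*d^2 + d^4) = A^7 + 23*A^3 + 59*A^-1 + 23*A^-5 + A^-9
  A^-3 * (17*d + 4*d^3) = -4*A^3 - 29*A^-1 - 29*A^-5 - 4*A^-9
  A^-5 * (7*d^2) = 7*A^-1 + 14*A^-5 + 7*A^-9
  A^-7 * (d^3) = -A^-1 - 3*A^-5 - 3*A^-9 - A^-13
Summing the groups: <K> = A^15 - 2*A^11 + 2*A^7 - 3*A^3 + 3*A^-1 - 2*A^-5 + A^-9 - A^-13
Normalise by the writhe: (-A^3)^(-w) = (-A^3)^(3) = -A^9, so f(A) = -A^9 * <K> = -A^24 + 2*A^20 - 2*A^16 + 3*A^12 - 3*A^8 + 2*A^4 - 1 + A^-4.
Substitute A = t^(-1/4), i.e. A^e → t^(-e/4): V(t) = t - 1 + 2*t^-1 - 3*t^-2 + 3*t^-3 - 2*t^-4 + 2*t^-5 - t^-6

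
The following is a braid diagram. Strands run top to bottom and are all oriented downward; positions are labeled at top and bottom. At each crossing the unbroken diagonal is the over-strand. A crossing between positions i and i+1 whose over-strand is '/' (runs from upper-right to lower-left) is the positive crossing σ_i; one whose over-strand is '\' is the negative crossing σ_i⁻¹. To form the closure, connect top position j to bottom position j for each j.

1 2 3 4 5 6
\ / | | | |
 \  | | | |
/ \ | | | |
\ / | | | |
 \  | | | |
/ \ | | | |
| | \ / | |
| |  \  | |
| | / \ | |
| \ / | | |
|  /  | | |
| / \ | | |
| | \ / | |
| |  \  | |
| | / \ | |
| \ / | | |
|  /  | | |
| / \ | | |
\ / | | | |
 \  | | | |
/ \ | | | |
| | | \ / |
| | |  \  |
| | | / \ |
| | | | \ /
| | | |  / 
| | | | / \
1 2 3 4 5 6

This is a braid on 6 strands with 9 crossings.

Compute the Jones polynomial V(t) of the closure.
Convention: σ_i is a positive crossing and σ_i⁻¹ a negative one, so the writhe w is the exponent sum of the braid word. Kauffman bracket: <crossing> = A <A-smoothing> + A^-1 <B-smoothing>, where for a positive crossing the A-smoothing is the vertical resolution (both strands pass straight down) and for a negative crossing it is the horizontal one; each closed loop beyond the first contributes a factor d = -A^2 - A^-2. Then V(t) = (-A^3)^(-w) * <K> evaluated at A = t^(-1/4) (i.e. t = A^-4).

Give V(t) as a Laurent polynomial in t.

t - 1 + 2*t^-1 - 3*t^-2 + 3*t^-3 - 2*t^-4 + 2*t^-5 - t^-6

Derivation:
Reading the diagram top to bottom ('/'-over between positions i,i+1 = s_i, '\'-over = s_i^-1): braid word = s1^-1 s1^-1 s3^-1 s2 s3^-1 s2 s1^-1 s4^-1 s5.
The presented braid s1^-1 s1^-1 s3^-1 s2 s3^-1 s2 s1^-1 s4^-1 s5 on 6 strands reduces by inverse Markov moves (closure unchanged at each step):
  Destabilize: the word has the form β·s5 where s5 occurs only as the final letter (β ∈ B_5); drop it and the last strand → 5 strands.
  Destabilize: the word has the form β·s4^-1 where s4^-1 occurs only as the final letter (β ∈ B_4); drop it and the last strand → 4 strands.
Reduced to β = s1^-1 s1^-1 s3^-1 s2 s3^-1 s2 s1^-1 on 4 strands, 7 crossings.
Compute on β:
Braid: s1^-1 s1^-1 s3^-1 s2 s3^-1 s2 s1^-1 on 4 strands, 7 crossings.
Writhe w = (#positive) - (#negative) = 2 - 5 = -3.
Computing the Kauffman bracket via state sum. There are 2^7 = 128 states.
For each crossing: s=0 is the vertical smoothing, s=1 horizontal. Crossing k contributes A^(sign_k * (1 - 2*s_k)); loop factor d = -A^2 - A^-2.
Tabulate the states by total A-exponent and number of loops L (A-exp: L × count):
  A^7: L=5 ×1
  A^5: L=4 ×7
  A^3: L=3 ×20, L=5 ×1
  A^1: L=2 ×27, L=4 ×8
  A^-1: L=1 ×15, L=3 ×19, L=5 ×1
  A^-3: L=2 ×17, L=4 ×4
  A^-5: L=3 ×7
  A^-7: L=4 ×1
Each group contributes A^e * Σ count * d^(L-1):
Powers of d = -A^2 - A^-2: d^2 = A^4 + 2 + A^-4; d^3 = -A^6 - 3*A^2 - 3*A^-2 - A^-6; d^4 = A^8 + 4*A^4 + 6 + 4*A^-4 + A^-8.
  A^7 * (d^4) = A^15 + 4*A^11 + 6*A^7 + 4*A^3 + A^-1
  A^5 * (7*d^3) = -7*A^11 - 21*A^7 - 21*A^3 - 7*A^-1
  A^3 * (20*d^2 + d^4) = A^11 + 24*A^7 + 46*A^3 + 24*A^-1 + A^-5
  A^1 * (27*d + 8*d^3) = -8*A^7 - 51*A^3 - 51*A^-1 - 8*A^-5
  A^-1 * (15 + 19*d^2 + d^4) = A^7 + 23*A^3 + 59*A^-1 + 23*A^-5 + A^-9
  A^-3 * (17*d + 4*d^3) = -4*A^3 - 29*A^-1 - 29*A^-5 - 4*A^-9
  A^-5 * (7*d^2) = 7*A^-1 + 14*A^-5 + 7*A^-9
  A^-7 * (d^3) = -A^-1 - 3*A^-5 - 3*A^-9 - A^-13
Summing the groups: <K> = A^15 - 2*A^11 + 2*A^7 - 3*A^3 + 3*A^-1 - 2*A^-5 + A^-9 - A^-13
Normalise by the writhe: (-A^3)^(-w) = (-A^3)^(3) = -A^9, so f(A) = -A^9 * <K> = -A^24 + 2*A^20 - 2*A^16 + 3*A^12 - 3*A^8 + 2*A^4 - 1 + A^-4.
Substitute A = t^(-1/4), i.e. A^e → t^(-e/4): V(t) = t - 1 + 2*t^-1 - 3*t^-2 + 3*t^-3 - 2*t^-4 + 2*t^-5 - t^-6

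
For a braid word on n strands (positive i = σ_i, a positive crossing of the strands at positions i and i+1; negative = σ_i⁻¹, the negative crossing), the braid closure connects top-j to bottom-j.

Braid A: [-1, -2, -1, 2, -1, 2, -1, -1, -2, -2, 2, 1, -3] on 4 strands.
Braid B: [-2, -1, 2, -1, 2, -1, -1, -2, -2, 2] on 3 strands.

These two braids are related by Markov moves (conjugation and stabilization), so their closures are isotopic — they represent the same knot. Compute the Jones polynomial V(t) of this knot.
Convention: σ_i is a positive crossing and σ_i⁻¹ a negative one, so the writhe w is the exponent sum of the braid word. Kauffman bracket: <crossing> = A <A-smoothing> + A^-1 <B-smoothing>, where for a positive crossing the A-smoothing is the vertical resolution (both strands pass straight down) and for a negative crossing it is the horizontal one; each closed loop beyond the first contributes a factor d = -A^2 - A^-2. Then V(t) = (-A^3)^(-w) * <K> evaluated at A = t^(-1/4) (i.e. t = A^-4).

2*t^-1 - 2*t^-2 + 3*t^-3 - 3*t^-4 + 2*t^-5 - 2*t^-6 + t^-7

Derivation:
Markov-equivalent braids have isotopic closures, hence identical knot invariants. Strip the Markov moves from each word to reach a common short braid β, then compute V(t) once on β.
Braid A: s1^-1 s2^-1 s1^-1 s2 s1^-1 s2 s1^-1 s1^-1 s2^-1 s2^-1 s2 s1 s3^-1 on 4 strands reduces by inverse Markov moves (closure unchanged at each step):
  Destabilize: the word has the form β·s3^-1 where s3^-1 occurs only as the final letter (β ∈ B_3); drop it and the last strand → 3 strands.
  Deconjugate: the word is γ·β·γ⁻¹ with γ = s1^-1 s2^-1 (prefix) and γ⁻¹ = s2 s1 (suffix); strip both.
Reduced to β = s1^-1 s2 s1^-1 s2 s1^-1 s1^-1 s2^-1 s2^-1 on 3 strands, 8 crossings.
Braid B: s2^-1 s1^-1 s2 s1^-1 s2 s1^-1 s1^-1 s2^-1 s2^-1 s2 on 3 strands reduces by inverse Markov moves (closure unchanged at each step):
  Deconjugate: the word is γ·β·γ⁻¹ with γ = s2^-1 (prefix) and γ⁻¹ = s2 (suffix); strip both.
Reduced to β = s1^-1 s2 s1^-1 s2 s1^-1 s1^-1 s2^-1 s2^-1 on 3 strands, 8 crossings.
Both give the same β = s1^-1 s2 s1^-1 s2 s1^-1 s1^-1 s2^-1 s2^-1 on 3 strands, so one state sum suffices:
Braid: s1^-1 s2 s1^-1 s2 s1^-1 s1^-1 s2^-1 s2^-1 on 3 strands, 8 crossings.
Writhe w = (#positive) - (#negative) = 2 - 6 = -4.
Computing the Kauffman bracket via state sum. There are 2^8 = 256 states.
Each crossing splits two ways (0=vertical, 1=horizontal). The state's weight is A^(#A-smoothings - #B-smoothings) * d^(loops - 1).
Tabulate the states by total A-exponent and number of loops L (A-exp: L × count):
  A^8: L=5 ×1
  A^6: L=4 ×8
  A^4: L=3 ×26, L=5 ×2
  A^2: L=2 ×41, L=4 ×15
  A^0: L=1 ×26, L=3 ×43, L=5 ×1
  A^-2: L=2 ×47, L=4 ×9
  A^-4: L=1 ×11, L=3 ×16, L=5 ×1
  A^-6: L=2 ×6, L=4 ×2
  A^-8: L=3 ×1
Each group contributes A^e * Σ count * d^(L-1):
Powers of d = -A^2 - A^-2: d^2 = A^4 + 2 + A^-4; d^3 = -A^6 - 3*A^2 - 3*A^-2 - A^-6; d^4 = A^8 + 4*A^4 + 6 + 4*A^-4 + A^-8.
  A^8 * (d^4) = A^16 + 4*A^12 + 6*A^8 + 4*A^4 + 1
  A^6 * (8*d^3) = -8*A^12 - 24*A^8 - 24*A^4 - 8
  A^4 * (26*d^2 + 2*d^4) = 2*A^12 + 34*A^8 + 64*A^4 + 34 + 2*A^-4
  A^2 * (41*d + 15*d^3) = -15*A^8 - 86*A^4 - 86 - 15*A^-4
  A^0 * (26 + 43*d^2 + d^4) = A^8 + 47*A^4 + 118 + 47*A^-4 + A^-8
  A^-2 * (47*d + 9*d^3) = -9*A^4 - 74 - 74*A^-4 - 9*A^-8
  A^-4 * (11 + 16*d^2 + d^4) = A^4 + 20 + 49*A^-4 + 20*A^-8 + A^-12
  A^-6 * (6*d + 2*d^3) = -2 - 12*A^-4 - 12*A^-8 - 2*A^-12
  A^-8 * (d^2) = A^-4 + 2*A^-8 + A^-12
Summing the groups: <K> = A^16 - 2*A^12 + 2*A^8 - 3*A^4 + 3 - 2*A^-4 + 2*A^-8
Normalise by the writhe: (-A^3)^(-w) = (-A^3)^(4) = A^12, so f(A) = A^12 * <K> = A^28 - 2*A^24 + 2*A^20 - 3*A^16 + 3*A^12 - 2*A^8 + 2*A^4.
Substitute A = t^(-1/4), i.e. A^e → t^(-e/4): V(t) = 2*t^-1 - 2*t^-2 + 3*t^-3 - 3*t^-4 + 2*t^-5 - 2*t^-6 + t^-7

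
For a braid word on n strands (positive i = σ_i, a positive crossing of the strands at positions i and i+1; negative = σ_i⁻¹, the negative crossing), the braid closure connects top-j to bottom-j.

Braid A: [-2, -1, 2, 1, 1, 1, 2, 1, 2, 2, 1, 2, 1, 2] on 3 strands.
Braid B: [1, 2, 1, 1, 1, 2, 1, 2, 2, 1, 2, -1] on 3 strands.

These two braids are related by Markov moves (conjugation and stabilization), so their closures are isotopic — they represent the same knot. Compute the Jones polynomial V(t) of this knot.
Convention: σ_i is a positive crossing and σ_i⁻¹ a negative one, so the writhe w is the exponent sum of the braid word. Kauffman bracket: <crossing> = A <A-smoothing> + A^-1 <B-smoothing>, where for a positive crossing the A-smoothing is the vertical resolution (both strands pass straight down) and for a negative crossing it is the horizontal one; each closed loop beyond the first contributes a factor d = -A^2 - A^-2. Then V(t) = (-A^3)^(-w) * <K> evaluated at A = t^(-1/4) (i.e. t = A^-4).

-t^10 + t^6 + t^4

Derivation:
Markov-equivalent braids have isotopic closures, hence identical knot invariants. Strip the Markov moves from each word to reach a common short braid β, then compute V(t) once on β.
Braid A: s2^-1 s1^-1 s2 s1 s1 s1 s2 s1 s2 s2 s1 s2 s1 s2 on 3 strands reduces by inverse Markov moves (closure unchanged at each step):
  Deconjugate: the word is γ·β·γ⁻¹ with γ = s2^-1 s1^-1 (prefix) and γ⁻¹ = s1 s2 (suffix); strip both.
Reduced to β = s2 s1 s1 s1 s2 s1 s2 s2 s1 s2 on 3 strands, 10 crossings.
Braid B: s1 s2 s1 s1 s1 s2 s1 s2 s2 s1 s2 s1^-1 on 3 strands reduces by inverse Markov moves (closure unchanged at each step):
  Deconjugate: the word is γ·β·γ⁻¹ with γ = s1 (prefix) and γ⁻¹ = s1^-1 (suffix); strip both.
Reduced to β = s2 s1 s1 s1 s2 s1 s2 s2 s1 s2 on 3 strands, 10 crossings.
Both give the same β = s2 s1 s1 s1 s2 s1 s2 s2 s1 s2 on 3 strands, so one state sum suffices:
Braid: s2 s1 s1 s1 s2 s1 s2 s2 s1 s2 on 3 strands, 10 crossings.
Writhe w = (#positive) - (#negative) = 10 - 0 = 10.
Enumerate smoothing states for the bracket polynomial. There are 2^10 = 1024 states.
For each crossing: s=0 is the vertical smoothing, s=1 horizontal. Crossing k contributes A^(sign_k * (1 - 2*s_k)); loop factor d = -A^2 - A^-2.
Tabulate the states by total A-exponent and number of loops L (A-exp: L × count):
  A^10: L=3 ×1
  A^8: L=2 ×10
  A^6: L=1 ×25, L=3 ×20
  A^4: L=2 ×100, L=4 ×20
  A^2: L=1 ×36, L=3 ×164, L=5 ×10
  A^0: L=2 ×108, L=4 ×142, L=6 ×2
  A^-2: L=1 ×12, L=3 ×129, L=5 ×69
  A^-4: L=2 ×24, L=4 ×78, L=6 ×18
  A^-6: L=3 ×19, L=5 ×24, L=7 ×2
  A^-8: L=4 ×7, L=6 ×3
  A^-10: L=5 ×1
Each group contributes A^e * Σ count * d^(L-1):
Powers of d = -A^2 - A^-2: d^2 = A^4 + 2 + A^-4; d^3 = -A^6 - 3*A^2 - 3*A^-2 - A^-6; d^4 = A^8 + 4*A^4 + 6 + 4*A^-4 + A^-8; d^5 = -A^10 - 5*A^6 - 10*A^2 - 10*A^-2 - 5*A^-6 - A^-10; d^6 = A^12 + 6*A^8 + 15*A^4 + 20 + 15*A^-4 + 6*A^-8 + A^-12.
  A^10 * (d^2) = A^14 + 2*A^10 + A^6
  A^8 * (10*d) = -10*A^10 - 10*A^6
  A^6 * (25 + 20*d^2) = 20*A^10 + 65*A^6 + 20*A^2
  A^4 * (100*d + 20*d^3) = -20*A^10 - 160*A^6 - 160*A^2 - 20*A^-2
  A^2 * (36 + 164*d^2 + 10*d^4) = 10*A^10 + 204*A^6 + 424*A^2 + 204*A^-2 + 10*A^-6
  A^0 * (108*d + 142*d^3 + 2*d^5) = -2*A^10 - 152*A^6 - 554*A^2 - 554*A^-2 - 152*A^-6 - 2*A^-10
  A^-2 * (12 + 129*d^2 + 69*d^4) = 69*A^6 + 405*A^2 + 684*A^-2 + 405*A^-6 + 69*A^-10
  A^-4 * (24*d + 78*d^3 + 18*d^5) = -18*A^6 - 168*A^2 - 438*A^-2 - 438*A^-6 - 168*A^-10 - 18*A^-14
  A^-6 * (19*d^2 + 24*d^4 + 2*d^6) = 2*A^6 + 36*A^2 + 145*A^-2 + 222*A^-6 + 145*A^-10 + 36*A^-14 + 2*A^-18
  A^-8 * (7*d^3 + 3*d^5) = -3*A^2 - 22*A^-2 - 51*A^-6 - 51*A^-10 - 22*A^-14 - 3*A^-18
  A^-10 * (d^4) = A^-2 + 4*A^-6 + 6*A^-10 + 4*A^-14 + A^-18
Summing the groups: <K> = A^14 + A^6 - A^-10
Normalise by the writhe: (-A^3)^(-w) = (-A^3)^(-10) = A^-30, so f(A) = A^-30 * <K> = A^-16 + A^-24 - A^-40.
Substitute A = t^(-1/4), i.e. A^e → t^(-e/4): V(t) = -t^10 + t^6 + t^4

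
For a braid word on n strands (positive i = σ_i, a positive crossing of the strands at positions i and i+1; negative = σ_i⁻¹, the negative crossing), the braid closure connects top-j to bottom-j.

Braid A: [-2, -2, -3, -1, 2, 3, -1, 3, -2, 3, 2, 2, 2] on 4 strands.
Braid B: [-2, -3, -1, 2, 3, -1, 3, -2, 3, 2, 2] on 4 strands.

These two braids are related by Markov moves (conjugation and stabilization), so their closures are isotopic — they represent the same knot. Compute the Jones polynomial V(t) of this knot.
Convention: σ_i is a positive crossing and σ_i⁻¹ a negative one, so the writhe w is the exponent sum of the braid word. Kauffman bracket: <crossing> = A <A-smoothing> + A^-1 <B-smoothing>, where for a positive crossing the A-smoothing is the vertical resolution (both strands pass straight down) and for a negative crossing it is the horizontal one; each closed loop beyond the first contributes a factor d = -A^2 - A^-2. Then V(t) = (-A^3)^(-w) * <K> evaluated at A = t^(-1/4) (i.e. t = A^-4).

Markov-equivalent braids have isotopic closures, hence identical knot invariants. Strip the Markov moves from each word to reach a common short braid β, then compute V(t) once on β.
Braid A: s2^-1 s2^-1 s3^-1 s1^-1 s2 s3 s1^-1 s3 s2^-1 s3 s2 s2 s2 on 4 strands reduces by inverse Markov moves (closure unchanged at each step):
  Deconjugate: the word is γ·β·γ⁻¹ with γ = s2^-1 s2^-1 (prefix) and γ⁻¹ = s2 s2 (suffix); strip both.
Reduced to β = s3^-1 s1^-1 s2 s3 s1^-1 s3 s2^-1 s3 s2 on 4 strands, 9 crossings.
Braid B: s2^-1 s3^-1 s1^-1 s2 s3 s1^-1 s3 s2^-1 s3 s2 s2 on 4 strands reduces by inverse Markov moves (closure unchanged at each step):
  Deconjugate: the word is γ·β·γ⁻¹ with γ = s2^-1 (prefix) and γ⁻¹ = s2 (suffix); strip both.
Reduced to β = s3^-1 s1^-1 s2 s3 s1^-1 s3 s2^-1 s3 s2 on 4 strands, 9 crossings.
Both give the same β = s3^-1 s1^-1 s2 s3 s1^-1 s3 s2^-1 s3 s2 on 4 strands, so one state sum suffices:
Braid: s3^-1 s1^-1 s2 s3 s1^-1 s3 s2^-1 s3 s2 on 4 strands, 9 crossings.
Writhe w = (#positive) - (#negative) = 5 - 4 = 1.
State-sum expansion of <K>. There are 2^9 = 512 states.
Smooth each crossing (0=||, 1=⌣⌢); contribution A^(Σ sign_k(1-2s_k)) * d^(L-1).
Tabulate the states by total A-exponent and number of loops L (A-exp: L × count):
  A^9: L=2 ×1
  A^7: L=1 ×3, L=3 ×6
  A^5: L=2 ×26, L=4 ×10
  A^3: L=1 ×21, L=3 ×58, L=5 ×5
  A^1: L=2 ×86, L=4 ×39, L=6 ×1
  A^-1: L=1 ×35, L=3 ×80, L=5 ×11
  A^-3: L=2 ×53, L=4 ×30, L=6 ×1
  A^-5: L=3 ×32, L=5 ×4
  A^-7: L=4 ×9
  A^-9: L=5 ×1
Each group contributes A^e * Σ count * d^(L-1):
Powers of d = -A^2 - A^-2: d^2 = A^4 + 2 + A^-4; d^3 = -A^6 - 3*A^2 - 3*A^-2 - A^-6; d^4 = A^8 + 4*A^4 + 6 + 4*A^-4 + A^-8; d^5 = -A^10 - 5*A^6 - 10*A^2 - 10*A^-2 - 5*A^-6 - A^-10.
  A^9 * (d) = -A^11 - A^7
  A^7 * (3 + 6*d^2) = 6*A^11 + 15*A^7 + 6*A^3
  A^5 * (26*d + 10*d^3) = -10*A^11 - 56*A^7 - 56*A^3 - 10*A^-1
  A^3 * (21 + 58*d^2 + 5*d^4) = 5*A^11 + 78*A^7 + 167*A^3 + 78*A^-1 + 5*A^-5
  A^1 * (86*d + 39*d^3 + d^5) = -A^11 - 44*A^7 - 213*A^3 - 213*A^-1 - 44*A^-5 - A^-9
  A^-1 * (35 + 80*d^2 + 11*d^4) = 11*A^7 + 124*A^3 + 261*A^-1 + 124*A^-5 + 11*A^-9
  A^-3 * (53*d + 30*d^3 + d^5) = -A^7 - 35*A^3 - 153*A^-1 - 153*A^-5 - 35*A^-9 - A^-13
  A^-5 * (32*d^2 + 4*d^4) = 4*A^3 + 48*A^-1 + 88*A^-5 + 48*A^-9 + 4*A^-13
  A^-7 * (9*d^3) = -9*A^-1 - 27*A^-5 - 27*A^-9 - 9*A^-13
  A^-9 * (d^4) = A^-1 + 4*A^-5 + 6*A^-9 + 4*A^-13 + A^-17
Summing the groups: <K> = -A^11 + 2*A^7 - 3*A^3 + 3*A^-1 - 3*A^-5 + 2*A^-9 - 2*A^-13 + A^-17
Normalise by the writhe: (-A^3)^(-w) = (-A^3)^(-1) = -A^-3, so f(A) = -A^-3 * <K> = A^8 - 2*A^4 + 3 - 3*A^-4 + 3*A^-8 - 2*A^-12 + 2*A^-16 - A^-20.
Substitute A = t^(-1/4), i.e. A^e → t^(-e/4): V(t) = -t^5 + 2*t^4 - 2*t^3 + 3*t^2 - 3*t + 3 - 2*t^-1 + t^-2

Answer: -t^5 + 2*t^4 - 2*t^3 + 3*t^2 - 3*t + 3 - 2*t^-1 + t^-2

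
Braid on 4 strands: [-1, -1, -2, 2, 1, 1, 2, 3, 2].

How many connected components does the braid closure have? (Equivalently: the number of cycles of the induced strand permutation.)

3

Derivation:
Track the strand permutation on 4 strands, starting from identity.
  step 1: s1^-1 swaps positions 1,2 -> [2 1 3 4]
  step 2: s1^-1 swaps positions 1,2 -> [1 2 3 4]
  step 3: s2^-1 swaps positions 2,3 -> [1 3 2 4]
  step 4: s2 swaps positions 2,3 -> [1 2 3 4]
  step 5: s1 swaps positions 1,2 -> [2 1 3 4]
  step 6: s1 swaps positions 1,2 -> [1 2 3 4]
  step 7: s2 swaps positions 2,3 -> [1 3 2 4]
  step 8: s3 swaps positions 3,4 -> [1 3 4 2]
  step 9: s2 swaps positions 2,3 -> [1 4 3 2]
Final permutation (position -> original strand): [1 4 3 2]
Closure components = cycle count of this permutation = 3.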